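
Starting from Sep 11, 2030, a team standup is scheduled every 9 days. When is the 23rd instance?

The 23rd occurrence is 22 intervals after the first: 22 × 9 = 198 days after Sep 11, 2030.
Sep has 30 days — 19 days to the end of Sep leaves 179.
Oct has 31 days (148 left).
Nov has 30 days (118 left).
Dec has 31 days (87 left).
Jan has 31 days (56 left).
Feb has 28 days (28 left).
28 days into Mar → Mar 28, 2031.

Mar 28, 2031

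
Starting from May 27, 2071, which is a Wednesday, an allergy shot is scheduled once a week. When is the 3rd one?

The 3rd occurrence is 2 intervals after the first: 2 × 7 = 14 days after May 27, 2071.
May has 31 days — 4 days to the end of May leaves 10.
10 days into Jun → Jun 10, 2071.

Jun 10, 2071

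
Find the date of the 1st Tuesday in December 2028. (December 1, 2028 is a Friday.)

December 2028 begins on a Friday, so the first Tuesday is December 5 (4 days later).

5 December 2028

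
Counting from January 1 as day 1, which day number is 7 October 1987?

280

Days in months before October: 31 + 28 + 31 + 30 + 31 + 30 + 31 + 31 + 30 = 273.
Plus 7 days into October → day 280.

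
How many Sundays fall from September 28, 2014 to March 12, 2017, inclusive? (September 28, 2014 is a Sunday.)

129

September 28, 2014 is a Sunday; the first Sunday on or after it is September 28, 2014.
From September 28, 2014 to March 12, 2017: 94 + 365 + 366 + 71 = 896 days (rest of 2014, 2015, 2016, to March 12, 2017 in 2017).
896 ÷ 7 = 128 full weeks with remainder 0, so 128 more Sundays after the first → 129.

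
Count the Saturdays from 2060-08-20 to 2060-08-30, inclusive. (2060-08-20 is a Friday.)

2060-08-20 is a Friday; the first Saturday on or after it is 2060-08-21 (1 day later).
From 2060-08-21 to 2060-08-30 is 30 − 21 = 9 days.
9 ÷ 7 = 1 full weeks with remainder 2, so 1 more Saturdays after the first → 2.

2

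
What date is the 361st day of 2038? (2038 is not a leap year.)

27 December 2038

January has 31 days (361 − 31 = 330 remain).
February has 28 days (330 − 28 = 302 remain).
March has 31 days (302 − 31 = 271 remain).
April has 30 days (271 − 30 = 241 remain).
May has 31 days (241 − 31 = 210 remain).
June has 30 days (210 − 30 = 180 remain).
July has 31 days (180 − 31 = 149 remain).
August has 31 days (149 − 31 = 118 remain).
September has 30 days (118 − 30 = 88 remain).
October has 31 days (88 − 31 = 57 remain).
November has 30 days (57 − 30 = 27 remain).
27 into December → December 27.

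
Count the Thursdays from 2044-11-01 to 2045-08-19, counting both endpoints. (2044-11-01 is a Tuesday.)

42

2044-11-01 is a Tuesday; the first Thursday on or after it is 2044-11-03 (2 days later).
From 2044-11-03 to 2045-08-19: 27 + 31 + 31 + 28 + 31 + 30 + 31 + 30 + 31 + 19 = 289 days (rest of November, December, January, February, March, April, May, June, July, August).
289 ÷ 7 = 41 full weeks with remainder 2, so 41 more Thursdays after the first → 42.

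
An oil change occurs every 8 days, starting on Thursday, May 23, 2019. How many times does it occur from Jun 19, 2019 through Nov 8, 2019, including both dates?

Occurrences land 8·i days after May 23, 2019 for i = 0, 1, 2, …
Jun 19, 2019 is 27 days after the start; 27 ÷ 8 = 3 remainder 3; since the remainder is 3, round up to i = 4. First occurrence in the window: #5 on Jun 24, 2019 (4×8 = 32 days in).
Nov 8, 2019 is 169 days after the start; 169 ÷ 8 = 21 remainder 1. Last occurrence in the window: #22 on Nov 7, 2019.
Occurrences #5 through #22: 18 in total.

18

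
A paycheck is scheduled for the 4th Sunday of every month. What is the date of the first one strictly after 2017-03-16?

March 2017 starts on a Wednesday; its first Sunday is the 5th, so the 4th Sunday is the 26th — 2017-03-26.
2017-03-26 is after 2017-03-16, so that is the next one.

2017-03-26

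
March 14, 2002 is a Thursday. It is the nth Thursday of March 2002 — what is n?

2nd

Day 14 falls in week ⌈14/7⌉ of the month.
Days 1–7 hold the 1st Thursday, 8–14 the 2nd, 15–21 the 3rd, 22–28 the 4th, 29–31 the 5th.
14 is in the range for the 2nd.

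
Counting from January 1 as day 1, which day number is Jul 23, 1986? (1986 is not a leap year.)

204

Days in months before Jul: 31 + 28 + 31 + 30 + 31 + 30 = 181.
Plus 23 days into Jul → day 204.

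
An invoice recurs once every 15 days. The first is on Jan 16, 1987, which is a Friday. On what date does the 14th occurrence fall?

Jul 30, 1987

The 14th occurrence is 13 intervals after the first: 13 × 15 = 195 days after Jan 16, 1987.
Jan has 31 days — 15 days to the end of Jan leaves 180.
Feb has 28 days (152 left).
Mar has 31 days (121 left).
Apr has 30 days (91 left).
May has 31 days (60 left).
Jun has 30 days (30 left).
30 days into Jul → Jul 30, 1987.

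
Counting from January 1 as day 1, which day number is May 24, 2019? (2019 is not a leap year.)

Days in months before May: 31 + 28 + 31 + 30 = 120.
Plus 24 days into May → day 144.

144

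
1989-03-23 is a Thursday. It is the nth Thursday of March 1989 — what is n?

4th

Day 23 falls in week ⌈23/7⌉ of the month.
Days 1–7 hold the 1st Thursday, 8–14 the 2nd, 15–21 the 3rd, 22–28 the 4th, 29–31 the 5th.
23 is in the range for the 4th.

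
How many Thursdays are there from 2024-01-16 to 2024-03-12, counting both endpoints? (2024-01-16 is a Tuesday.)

2024-01-16 is a Tuesday; the first Thursday on or after it is 2024-01-18 (2 days later).
From 2024-01-18 to 2024-03-12: 13 + 29 + 12 = 54 days (rest of January, February, March).
54 ÷ 7 = 7 full weeks with remainder 5, so 7 more Thursdays after the first → 8.

8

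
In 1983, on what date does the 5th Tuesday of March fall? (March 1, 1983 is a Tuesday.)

1983-03-29

March 1983 begins on a Tuesday, so the first Tuesday is March 1.
The 5th Tuesday is 4 weeks later: 1 + 28 = 29.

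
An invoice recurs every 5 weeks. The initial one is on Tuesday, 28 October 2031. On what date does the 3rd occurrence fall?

The 3rd occurrence is 2 intervals after the first: 2 × 35 = 70 days after 28 October 2031.
October has 31 days — 3 days to the end of October leaves 67.
November has 30 days (37 left).
December has 31 days (6 left).
6 days into January → 6 January 2032.

6 January 2032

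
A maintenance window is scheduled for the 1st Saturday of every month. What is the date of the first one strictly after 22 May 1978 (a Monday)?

May 1978 starts on a Monday, so its 1st Saturday is 6 May 1978 (5 days in).
That is not after 22 May 1978, so look at June 1978.
June 1978 starts on a Thursday, so its 1st Saturday is 3 June 1978 (2 days in).

3 June 1978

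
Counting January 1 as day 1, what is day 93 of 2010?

January has 31 days (93 − 31 = 62 remain).
February has 28 days (62 − 28 = 34 remain).
March has 31 days (34 − 31 = 3 remain).
3 into April → April 3.

2010-04-03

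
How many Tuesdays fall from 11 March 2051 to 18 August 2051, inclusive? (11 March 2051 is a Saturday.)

23

11 March 2051 is a Saturday; the first Tuesday on or after it is 14 March 2051 (3 days later).
From 14 March 2051 to 18 August 2051: 17 + 30 + 31 + 30 + 31 + 18 = 157 days (rest of March, April, May, June, July, August).
157 ÷ 7 = 22 full weeks with remainder 3, so 22 more Tuesdays after the first → 23.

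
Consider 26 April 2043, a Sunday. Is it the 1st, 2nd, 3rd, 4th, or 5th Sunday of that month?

Day 26 falls in week ⌈26/7⌉ of the month.
Days 1–7 hold the 1st Sunday, 8–14 the 2nd, 15–21 the 3rd, 22–28 the 4th, 29–31 the 5th.
26 is in the range for the 4th.

4th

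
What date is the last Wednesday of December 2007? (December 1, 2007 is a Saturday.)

December 2007 begins on a Saturday, so the first Wednesday is December 5 (4 days later).
December 2007 has 31 days. Adding weeks: 5, 12, 19, 26 — the last one ≤ 31 is the 26th.

December 26, 2007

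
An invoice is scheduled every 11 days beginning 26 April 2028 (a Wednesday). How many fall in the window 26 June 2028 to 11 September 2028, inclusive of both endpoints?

7

Occurrences land 11·i days after 26 April 2028 for i = 0, 1, 2, …
26 June 2028 is 61 days after the start; 61 ÷ 11 = 5 remainder 6; since the remainder is 6, round up to i = 6. First occurrence in the window: #7 on 1 July 2028 (6×11 = 66 days in).
11 September 2028 is 138 days after the start; 138 ÷ 11 = 12 remainder 6. Last occurrence in the window: #13 on 5 September 2028.
Occurrences #7 through #13: 7 in total.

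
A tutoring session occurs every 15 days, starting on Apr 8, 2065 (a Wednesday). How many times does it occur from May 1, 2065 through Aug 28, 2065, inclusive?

8

Occurrences land 15·i days after Apr 8, 2065 for i = 0, 1, 2, …
May 1, 2065 is 23 days after the start; 23 ÷ 15 = 1 remainder 8; since the remainder is 8, round up to i = 2. First occurrence in the window: #3 on May 8, 2065 (2×15 = 30 days in).
Aug 28, 2065 is 142 days after the start; 142 ÷ 15 = 9 remainder 7. Last occurrence in the window: #10 on Aug 21, 2065.
Occurrences #3 through #10: 8 in total.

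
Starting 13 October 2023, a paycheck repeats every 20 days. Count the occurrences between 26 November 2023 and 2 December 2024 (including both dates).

Occurrences land 20·i days after 13 October 2023 for i = 0, 1, 2, …
26 November 2023 is 44 days after the start; 44 ÷ 20 = 2 remainder 4; since the remainder is 4, round up to i = 3. First occurrence in the window: #4 on 12 December 2023 (3×20 = 60 days in).
2 December 2024 is 416 days after the start; 416 ÷ 20 = 20 remainder 16. Last occurrence in the window: #21 on 16 November 2024.
Occurrences #4 through #21: 18 in total.

18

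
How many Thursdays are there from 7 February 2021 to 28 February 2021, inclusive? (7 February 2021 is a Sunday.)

3

7 February 2021 is a Sunday; the first Thursday on or after it is 11 February 2021 (4 days later).
From 11 February 2021 to 28 February 2021 is 28 − 11 = 17 days.
17 ÷ 7 = 2 full weeks with remainder 3, so 2 more Thursdays after the first → 3.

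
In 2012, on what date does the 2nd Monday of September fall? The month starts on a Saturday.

September 2012 begins on a Saturday, so the first Monday is September 3 (2 days later).
The 2nd Monday is 1 weeks later: 3 + 7 = 10.

September 10, 2012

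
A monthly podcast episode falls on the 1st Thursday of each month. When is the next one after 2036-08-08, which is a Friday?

2036-09-04

August 2036 starts on a Friday, so its 1st Thursday is 2036-08-07 (6 days in).
That is not after 2036-08-08, so look at September 2036.
September 2036 starts on a Monday, so its 1st Thursday is 2036-09-04 (3 days in).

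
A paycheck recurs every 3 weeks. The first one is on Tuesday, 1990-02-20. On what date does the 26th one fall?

The 26th occurrence is 25 intervals after the first: 25 × 21 = 525 days after 1990-02-20.
February has 28 days — 8 days to the end of February leaves 517.
From end of February to end of 1990 is 306 days (211 left).
January has 31 days (180 left).
February has 28 days (152 left).
March has 31 days (121 left).
April has 30 days (91 left).
May has 31 days (60 left).
June has 30 days (30 left).
30 days into July → 1991-07-30.

1991-07-30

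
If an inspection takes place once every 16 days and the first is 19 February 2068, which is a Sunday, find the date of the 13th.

The 13th occurrence is 12 intervals after the first: 12 × 16 = 192 days after 19 February 2068.
February has 29 days — 10 days to the end of February leaves 182.
March has 31 days (151 left).
April has 30 days (121 left).
May has 31 days (90 left).
June has 30 days (60 left).
July has 31 days (29 left).
29 days into August → 29 August 2068.

29 August 2068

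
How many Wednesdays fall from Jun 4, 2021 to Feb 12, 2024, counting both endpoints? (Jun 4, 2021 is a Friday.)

140

Jun 4, 2021 is a Friday; the first Wednesday on or after it is Jun 9, 2021 (5 days later).
From Jun 9, 2021 to Feb 12, 2024: 205 + 365 + 365 + 43 = 978 days (rest of 2021, 2022, 2023, to Feb 12, 2024 in 2024).
978 ÷ 7 = 139 full weeks with remainder 5, so 139 more Wednesdays after the first → 140.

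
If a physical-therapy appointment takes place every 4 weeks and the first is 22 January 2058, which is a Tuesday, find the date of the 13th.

The 13th occurrence is 12 intervals after the first: 12 × 28 = 336 days after 22 January 2058.
January has 31 days — 9 days to the end of January leaves 327.
February has 28 days (299 left).
March has 31 days (268 left).
April has 30 days (238 left).
May has 31 days (207 left).
June has 30 days (177 left).
July has 31 days (146 left).
August has 31 days (115 left).
September has 30 days (85 left).
October has 31 days (54 left).
November has 30 days (24 left).
24 days into December → 24 December 2058.

24 December 2058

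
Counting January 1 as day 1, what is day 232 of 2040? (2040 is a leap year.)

August 19, 2040

January has 31 days (232 − 31 = 201 remain).
February has 29 days (201 − 29 = 172 remain).
March has 31 days (172 − 31 = 141 remain).
April has 30 days (141 − 30 = 111 remain).
May has 31 days (111 − 31 = 80 remain).
June has 30 days (80 − 30 = 50 remain).
July has 31 days (50 − 31 = 19 remain).
19 into August → August 19.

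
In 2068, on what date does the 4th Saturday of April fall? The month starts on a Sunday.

April 28, 2068

April 2068 begins on a Sunday, so the first Saturday is April 7 (6 days later).
The 4th Saturday is 3 weeks later: 7 + 21 = 28.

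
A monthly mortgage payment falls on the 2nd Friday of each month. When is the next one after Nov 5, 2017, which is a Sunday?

Nov 2017 starts on a Wednesday; its first Friday is the 3rd, so the 2nd Friday is the 10th — Nov 10, 2017.
Nov 10, 2017 is after Nov 5, 2017, so that is the next one.

Nov 10, 2017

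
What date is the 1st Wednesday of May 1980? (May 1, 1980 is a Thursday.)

May 1980 begins on a Thursday, so the first Wednesday is May 7 (6 days later).

May 7, 1980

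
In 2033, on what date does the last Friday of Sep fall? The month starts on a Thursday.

Sep 30, 2033

Sep 2033 begins on a Thursday, so the first Friday is Sep 2 (1 day later).
Sep 2033 has 30 days. Adding weeks: 2, 9, 16, 23, 30 — the last one ≤ 30 is the 30th.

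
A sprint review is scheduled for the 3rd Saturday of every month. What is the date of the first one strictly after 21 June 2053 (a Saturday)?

June 2053 starts on a Sunday; its first Saturday is the 7th, so the 3rd Saturday is the 21st — 21 June 2053.
That is not after 21 June 2053, so look at July 2053.
July 2053 starts on a Tuesday; its first Saturday is the 5th, so the 3rd Saturday is the 19th — 19 July 2053.

19 July 2053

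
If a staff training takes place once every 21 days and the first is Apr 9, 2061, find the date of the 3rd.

The 3rd occurrence is 2 intervals after the first: 2 × 21 = 42 days after Apr 9, 2061.
Apr has 30 days — 21 days to the end of Apr leaves 21.
21 days into May → May 21, 2061.

May 21, 2061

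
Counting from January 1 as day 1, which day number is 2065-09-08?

251

Days in months before September: 31 + 28 + 31 + 30 + 31 + 30 + 31 + 31 = 243.
Plus 8 days into September → day 251.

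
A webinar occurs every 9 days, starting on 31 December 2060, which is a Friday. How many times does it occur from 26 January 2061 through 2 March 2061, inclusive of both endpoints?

Occurrences land 9·i days after 31 December 2060 for i = 0, 1, 2, …
26 January 2061 is 26 days after the start; 26 ÷ 9 = 2 remainder 8; since the remainder is 8, round up to i = 3. First occurrence in the window: #4 on 27 January 2061 (3×9 = 27 days in).
2 March 2061 is 61 days after the start; 61 ÷ 9 = 6 remainder 7. Last occurrence in the window: #7 on 23 February 2061.
Occurrences #4 through #7: 4 in total.

4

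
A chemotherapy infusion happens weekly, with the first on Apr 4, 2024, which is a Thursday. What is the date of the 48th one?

Feb 27, 2025

The 48th occurrence is 47 intervals after the first: 47 × 7 = 329 days after Apr 4, 2024.
Apr has 30 days — 26 days to the end of Apr leaves 303.
May has 31 days (272 left).
Jun has 30 days (242 left).
Jul has 31 days (211 left).
Aug has 31 days (180 left).
Sep has 30 days (150 left).
Oct has 31 days (119 left).
Nov has 30 days (89 left).
Dec has 31 days (58 left).
Jan has 31 days (27 left).
27 days into Feb → Feb 27, 2025.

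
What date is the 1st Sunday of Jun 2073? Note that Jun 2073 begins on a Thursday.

Jun 4, 2073

Jun 2073 begins on a Thursday, so the first Sunday is Jun 4 (3 days later).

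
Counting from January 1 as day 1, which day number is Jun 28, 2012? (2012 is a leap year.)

180

Days in months before Jun: 31 + 29 + 31 + 30 + 31 = 152.
Plus 28 days into Jun → day 180.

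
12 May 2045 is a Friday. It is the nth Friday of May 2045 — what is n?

2nd

Day 12 falls in week ⌈12/7⌉ of the month.
Days 1–7 hold the 1st Friday, 8–14 the 2nd, 15–21 the 3rd, 22–28 the 4th, 29–31 the 5th.
12 is in the range for the 2nd.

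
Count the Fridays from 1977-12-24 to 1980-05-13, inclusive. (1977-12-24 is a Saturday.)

124

1977-12-24 is a Saturday; the first Friday on or after it is 1977-12-30 (6 days later).
From 1977-12-30 to 1980-05-13: 1 + 365 + 365 + 134 = 865 days (rest of 1977, 1978, 1979, to 1980-05-13 in 1980).
865 ÷ 7 = 123 full weeks with remainder 4, so 123 more Fridays after the first → 124.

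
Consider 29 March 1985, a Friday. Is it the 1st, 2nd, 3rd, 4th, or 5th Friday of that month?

5th

Day 29 falls in week ⌈29/7⌉ of the month.
Days 1–7 hold the 1st Friday, 8–14 the 2nd, 15–21 the 3rd, 22–28 the 4th, 29–31 the 5th.
29 is in the range for the 5th.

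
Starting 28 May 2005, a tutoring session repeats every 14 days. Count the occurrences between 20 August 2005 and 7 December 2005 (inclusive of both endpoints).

Occurrences land 14·i days after 28 May 2005 for i = 0, 1, 2, …
20 August 2005 is 84 days after the start; 84 ÷ 14 = 6 remainder 0. First occurrence in the window: #7 on 20 August 2005 (6×14 = 84 days in).
7 December 2005 is 193 days after the start; 193 ÷ 14 = 13 remainder 11. Last occurrence in the window: #14 on 26 November 2005.
Occurrences #7 through #14: 8 in total.

8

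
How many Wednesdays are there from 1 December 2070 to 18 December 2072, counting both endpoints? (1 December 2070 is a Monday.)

1 December 2070 is a Monday; the first Wednesday on or after it is 3 December 2070 (2 days later).
From 3 December 2070 to 18 December 2072: 28 + 365 + 353 = 746 days (rest of 2070, 2071, to 18 December 2072 in 2072).
746 ÷ 7 = 106 full weeks with remainder 4, so 106 more Wednesdays after the first → 107.

107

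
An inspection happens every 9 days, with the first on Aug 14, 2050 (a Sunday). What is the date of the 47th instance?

The 47th occurrence is 46 intervals after the first: 46 × 9 = 414 days after Aug 14, 2050.
Aug has 31 days — 17 days to the end of Aug leaves 397.
Sep has 30 days (367 left).
Oct has 31 days (336 left).
Nov has 30 days (306 left).
Dec has 31 days (275 left).
Jan has 31 days (244 left).
Feb has 28 days (216 left).
Mar has 31 days (185 left).
Apr has 30 days (155 left).
May has 31 days (124 left).
Jun has 30 days (94 left).
Jul has 31 days (63 left).
Aug has 31 days (32 left).
Sep has 30 days (2 left).
2 days into Oct → Oct 2, 2051.

Oct 2, 2051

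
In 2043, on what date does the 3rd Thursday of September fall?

17 September 2043

The first Thursday of September 2043 is September 3.
The 3rd Thursday is 2 weeks later: 3 + 14 = 17.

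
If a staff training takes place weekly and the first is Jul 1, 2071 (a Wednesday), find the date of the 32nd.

The 32nd occurrence is 31 intervals after the first: 31 × 7 = 217 days after Jul 1, 2071.
Jul has 31 days — 30 days to the end of Jul leaves 187.
Aug has 31 days (156 left).
Sep has 30 days (126 left).
Oct has 31 days (95 left).
Nov has 30 days (65 left).
Dec has 31 days (34 left).
Jan has 31 days (3 left).
3 days into Feb → Feb 3, 2072.

Feb 3, 2072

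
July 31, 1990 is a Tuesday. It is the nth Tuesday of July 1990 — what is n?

Day 31 falls in week ⌈31/7⌉ of the month.
Days 1–7 hold the 1st Tuesday, 8–14 the 2nd, 15–21 the 3rd, 22–28 the 4th, 29–31 the 5th.
31 is in the range for the 5th.

5th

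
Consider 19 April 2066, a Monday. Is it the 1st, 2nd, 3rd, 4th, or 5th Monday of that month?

3rd

Day 19 falls in week ⌈19/7⌉ of the month.
Days 1–7 hold the 1st Monday, 8–14 the 2nd, 15–21 the 3rd, 22–28 the 4th, 29–31 the 5th.
19 is in the range for the 3rd.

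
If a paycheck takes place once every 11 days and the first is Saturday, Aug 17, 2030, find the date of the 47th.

The 47th occurrence is 46 intervals after the first: 46 × 11 = 506 days after Aug 17, 2030.
Aug has 31 days — 14 days to the end of Aug leaves 492.
From end of Aug to end of 2030 is 122 days (370 left).
2031 has 365 days (5 left).
5 days into Jan → Jan 5, 2032.

Jan 5, 2032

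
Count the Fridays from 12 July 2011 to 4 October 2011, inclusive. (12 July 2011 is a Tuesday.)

12 July 2011 is a Tuesday; the first Friday on or after it is 15 July 2011 (3 days later).
From 15 July 2011 to 4 October 2011: 16 + 31 + 30 + 4 = 81 days (rest of July, August, September, October).
81 ÷ 7 = 11 full weeks with remainder 4, so 11 more Fridays after the first → 12.

12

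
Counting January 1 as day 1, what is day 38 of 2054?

January has 31 days (38 − 31 = 7 remain).
7 into February → February 7.

2054-02-07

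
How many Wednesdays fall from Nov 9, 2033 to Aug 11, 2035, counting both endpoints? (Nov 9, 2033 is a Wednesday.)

Nov 9, 2033 is a Wednesday; the first Wednesday on or after it is Nov 9, 2033.
From Nov 9, 2033 to Aug 11, 2035: 52 + 365 + 223 = 640 days (rest of 2033, 2034, to Aug 11, 2035 in 2035).
640 ÷ 7 = 91 full weeks with remainder 3, so 91 more Wednesdays after the first → 92.

92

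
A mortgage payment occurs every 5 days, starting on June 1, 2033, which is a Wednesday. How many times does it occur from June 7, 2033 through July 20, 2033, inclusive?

8

Occurrences land 5·i days after June 1, 2033 for i = 0, 1, 2, …
June 7, 2033 is 6 days after the start; 6 ÷ 5 = 1 remainder 1; since the remainder is 1, round up to i = 2. First occurrence in the window: #3 on June 11, 2033 (2×5 = 10 days in).
July 20, 2033 is 49 days after the start; 49 ÷ 5 = 9 remainder 4. Last occurrence in the window: #10 on July 16, 2033.
Occurrences #3 through #10: 8 in total.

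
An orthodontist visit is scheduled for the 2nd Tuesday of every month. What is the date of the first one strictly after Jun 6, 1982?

Jun 8, 1982

Jun 1982 starts on a Tuesday; its first Tuesday is the 1st, so the 2nd Tuesday is the 8th — Jun 8, 1982.
Jun 8, 1982 is after Jun 6, 1982, so that is the next one.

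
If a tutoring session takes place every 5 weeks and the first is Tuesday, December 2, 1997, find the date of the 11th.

November 17, 1998

The 11th occurrence is 10 intervals after the first: 10 × 35 = 350 days after December 2, 1997.
December has 31 days — 29 days to the end of December leaves 321.
January has 31 days (290 left).
February has 28 days (262 left).
March has 31 days (231 left).
April has 30 days (201 left).
May has 31 days (170 left).
June has 30 days (140 left).
July has 31 days (109 left).
August has 31 days (78 left).
September has 30 days (48 left).
October has 31 days (17 left).
17 days into November → November 17, 1998.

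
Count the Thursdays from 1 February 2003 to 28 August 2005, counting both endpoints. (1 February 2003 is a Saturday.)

134

1 February 2003 is a Saturday; the first Thursday on or after it is 6 February 2003 (5 days later).
From 6 February 2003 to 28 August 2005: 328 + 366 + 240 = 934 days (rest of 2003, 2004, to 28 August 2005 in 2005).
934 ÷ 7 = 133 full weeks with remainder 3, so 133 more Thursdays after the first → 134.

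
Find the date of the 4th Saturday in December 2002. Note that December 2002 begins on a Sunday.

2002-12-28

December 2002 begins on a Sunday, so the first Saturday is December 7 (6 days later).
The 4th Saturday is 3 weeks later: 7 + 21 = 28.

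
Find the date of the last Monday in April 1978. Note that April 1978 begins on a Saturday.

April 24, 1978

April 1978 begins on a Saturday, so the first Monday is April 3 (2 days later).
April 1978 has 30 days. Adding weeks: 3, 10, 17, 24 — the last one ≤ 30 is the 24th.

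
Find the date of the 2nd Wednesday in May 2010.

12 May 2010

May 2010 begins on a Saturday, so the first Wednesday is May 5 (4 days later).
The 2nd Wednesday is 1 weeks later: 5 + 7 = 12.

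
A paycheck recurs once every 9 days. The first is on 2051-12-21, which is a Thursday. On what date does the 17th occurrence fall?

The 17th occurrence is 16 intervals after the first: 16 × 9 = 144 days after 2051-12-21.
December has 31 days — 10 days to the end of December leaves 134.
January has 31 days (103 left).
February has 29 days (74 left).
March has 31 days (43 left).
April has 30 days (13 left).
13 days into May → 2052-05-13.

2052-05-13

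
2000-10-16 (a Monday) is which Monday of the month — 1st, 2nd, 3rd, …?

Day 16 falls in week ⌈16/7⌉ of the month.
Days 1–7 hold the 1st Monday, 8–14 the 2nd, 15–21 the 3rd, 22–28 the 4th, 29–31 the 5th.
16 is in the range for the 3rd.

3rd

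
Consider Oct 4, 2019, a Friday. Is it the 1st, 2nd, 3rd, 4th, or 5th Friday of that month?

1st

Day 4 falls in week ⌈4/7⌉ of the month.
Days 1–7 hold the 1st Friday, 8–14 the 2nd, 15–21 the 3rd, 22–28 the 4th, 29–31 the 5th.
4 is in the range for the 1st.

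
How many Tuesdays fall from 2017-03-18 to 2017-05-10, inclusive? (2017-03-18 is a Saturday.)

2017-03-18 is a Saturday; the first Tuesday on or after it is 2017-03-21 (3 days later).
From 2017-03-21 to 2017-05-10: 10 + 30 + 10 = 50 days (rest of March, April, May).
50 ÷ 7 = 7 full weeks with remainder 1, so 7 more Tuesdays after the first → 8.

8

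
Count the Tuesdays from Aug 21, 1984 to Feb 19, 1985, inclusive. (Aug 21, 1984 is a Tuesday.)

Aug 21, 1984 is a Tuesday; the first Tuesday on or after it is Aug 21, 1984.
From Aug 21, 1984 to Feb 19, 1985: 10 + 30 + 31 + 30 + 31 + 31 + 19 = 182 days (rest of Aug, Sep, Oct, Nov, Dec, Jan, Feb).
182 ÷ 7 = 26 full weeks with remainder 0, so 26 more Tuesdays after the first → 27.

27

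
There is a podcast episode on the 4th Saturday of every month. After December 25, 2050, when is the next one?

January 28, 2051

December 2050 starts on a Thursday; its first Saturday is the 3rd, so the 4th Saturday is the 24th — December 24, 2050.
That is not after December 25, 2050, so look at January 2051.
January 2051 starts on a Sunday; its first Saturday is the 7th, so the 4th Saturday is the 28th — January 28, 2051.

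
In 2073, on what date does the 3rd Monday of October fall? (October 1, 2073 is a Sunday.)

October 16, 2073

October 2073 begins on a Sunday, so the first Monday is October 2 (1 day later).
The 3rd Monday is 2 weeks later: 2 + 14 = 16.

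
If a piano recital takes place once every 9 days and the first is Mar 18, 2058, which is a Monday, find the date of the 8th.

The 8th occurrence is 7 intervals after the first: 7 × 9 = 63 days after Mar 18, 2058.
Mar has 31 days — 13 days to the end of Mar leaves 50.
Apr has 30 days (20 left).
20 days into May → May 20, 2058.

May 20, 2058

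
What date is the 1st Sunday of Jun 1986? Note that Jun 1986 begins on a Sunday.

Jun 1986 begins on a Sunday, so the first Sunday is Jun 1.

Jun 1, 1986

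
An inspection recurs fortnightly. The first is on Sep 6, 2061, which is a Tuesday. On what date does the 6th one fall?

Nov 15, 2061

The 6th occurrence is 5 intervals after the first: 5 × 14 = 70 days after Sep 6, 2061.
Sep has 30 days — 24 days to the end of Sep leaves 46.
Oct has 31 days (15 left).
15 days into Nov → Nov 15, 2061.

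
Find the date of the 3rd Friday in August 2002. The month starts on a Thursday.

August 16, 2002

August 2002 begins on a Thursday, so the first Friday is August 2 (1 day later).
The 3rd Friday is 2 weeks later: 2 + 14 = 16.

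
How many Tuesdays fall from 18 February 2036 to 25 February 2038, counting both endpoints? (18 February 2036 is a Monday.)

106

18 February 2036 is a Monday; the first Tuesday on or after it is 19 February 2036 (1 day later).
From 19 February 2036 to 25 February 2038: 316 + 365 + 56 = 737 days (rest of 2036, 2037, to 25 February 2038 in 2038).
737 ÷ 7 = 105 full weeks with remainder 2, so 105 more Tuesdays after the first → 106.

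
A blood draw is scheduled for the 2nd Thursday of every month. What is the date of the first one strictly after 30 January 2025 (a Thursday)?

January 2025 starts on a Wednesday; its first Thursday is the 2nd, so the 2nd Thursday is the 9th — 9 January 2025.
That is not after 30 January 2025, so look at February 2025.
February 2025 starts on a Saturday; its first Thursday is the 6th, so the 2nd Thursday is the 13th — 13 February 2025.

13 February 2025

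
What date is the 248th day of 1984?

1984-09-04

January has 31 days (248 − 31 = 217 remain).
February has 29 days (217 − 29 = 188 remain).
March has 31 days (188 − 31 = 157 remain).
April has 30 days (157 − 30 = 127 remain).
May has 31 days (127 − 31 = 96 remain).
June has 30 days (96 − 30 = 66 remain).
July has 31 days (66 − 31 = 35 remain).
August has 31 days (35 − 31 = 4 remain).
4 into September → September 4.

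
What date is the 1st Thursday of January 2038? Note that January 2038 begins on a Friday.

January 2038 begins on a Friday, so the first Thursday is January 7 (6 days later).

7 January 2038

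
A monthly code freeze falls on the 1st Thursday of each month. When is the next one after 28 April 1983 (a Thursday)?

5 May 1983

April 1983 starts on a Friday, so its 1st Thursday is 7 April 1983 (6 days in).
That is not after 28 April 1983, so look at May 1983.
May 1983 starts on a Sunday, so its 1st Thursday is 5 May 1983 (4 days in).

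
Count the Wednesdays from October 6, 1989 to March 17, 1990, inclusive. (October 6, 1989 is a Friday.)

October 6, 1989 is a Friday; the first Wednesday on or after it is October 11, 1989 (5 days later).
From October 11, 1989 to March 17, 1990: 20 + 30 + 31 + 31 + 28 + 17 = 157 days (rest of October, November, December, January, February, March).
157 ÷ 7 = 22 full weeks with remainder 3, so 22 more Wednesdays after the first → 23.

23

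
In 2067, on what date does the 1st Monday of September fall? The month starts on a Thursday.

5 September 2067

September 2067 begins on a Thursday, so the first Monday is September 5 (4 days later).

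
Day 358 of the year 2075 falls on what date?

Jan has 31 days (358 − 31 = 327 remain).
Feb has 28 days (327 − 28 = 299 remain).
Mar has 31 days (299 − 31 = 268 remain).
Apr has 30 days (268 − 30 = 238 remain).
May has 31 days (238 − 31 = 207 remain).
Jun has 30 days (207 − 30 = 177 remain).
Jul has 31 days (177 − 31 = 146 remain).
Aug has 31 days (146 − 31 = 115 remain).
Sep has 30 days (115 − 30 = 85 remain).
Oct has 31 days (85 − 31 = 54 remain).
Nov has 30 days (54 − 30 = 24 remain).
24 into Dec → Dec 24.

Dec 24, 2075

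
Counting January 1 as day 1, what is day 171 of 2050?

20 June 2050

January has 31 days (171 − 31 = 140 remain).
February has 28 days (140 − 28 = 112 remain).
March has 31 days (112 − 31 = 81 remain).
April has 30 days (81 − 30 = 51 remain).
May has 31 days (51 − 31 = 20 remain).
20 into June → June 20.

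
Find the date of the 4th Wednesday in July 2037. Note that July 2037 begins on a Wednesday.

2037-07-22

July 2037 begins on a Wednesday, so the first Wednesday is July 1.
The 4th Wednesday is 3 weeks later: 1 + 21 = 22.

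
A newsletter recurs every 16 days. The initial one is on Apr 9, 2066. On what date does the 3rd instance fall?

The 3rd occurrence is 2 intervals after the first: 2 × 16 = 32 days after Apr 9, 2066.
Apr has 30 days — 21 days to the end of Apr leaves 11.
11 days into May → May 11, 2066.

May 11, 2066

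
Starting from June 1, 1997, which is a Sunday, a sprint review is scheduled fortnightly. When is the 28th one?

June 14, 1998

The 28th occurrence is 27 intervals after the first: 27 × 14 = 378 days after June 1, 1997.
June has 30 days — 29 days to the end of June leaves 349.
July has 31 days (318 left).
August has 31 days (287 left).
September has 30 days (257 left).
October has 31 days (226 left).
November has 30 days (196 left).
December has 31 days (165 left).
January has 31 days (134 left).
February has 28 days (106 left).
March has 31 days (75 left).
April has 30 days (45 left).
May has 31 days (14 left).
14 days into June → June 14, 1998.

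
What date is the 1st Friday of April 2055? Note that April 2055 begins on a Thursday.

April 2055 begins on a Thursday, so the first Friday is April 2 (1 day later).

April 2, 2055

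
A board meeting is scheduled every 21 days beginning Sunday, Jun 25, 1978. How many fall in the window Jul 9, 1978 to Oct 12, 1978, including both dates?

Occurrences land 21·i days after Jun 25, 1978 for i = 0, 1, 2, …
Jul 9, 1978 is 14 days after the start; 14 ÷ 21 = 0 remainder 14; since the remainder is 14, round up to i = 1. First occurrence in the window: #2 on Jul 16, 1978 (1×21 = 21 days in).
Oct 12, 1978 is 109 days after the start; 109 ÷ 21 = 5 remainder 4. Last occurrence in the window: #6 on Oct 8, 1978.
Occurrences #2 through #6: 5 in total.

5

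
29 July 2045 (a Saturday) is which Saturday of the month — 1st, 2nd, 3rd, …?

Day 29 falls in week ⌈29/7⌉ of the month.
Days 1–7 hold the 1st Saturday, 8–14 the 2nd, 15–21 the 3rd, 22–28 the 4th, 29–31 the 5th.
29 is in the range for the 5th.

5th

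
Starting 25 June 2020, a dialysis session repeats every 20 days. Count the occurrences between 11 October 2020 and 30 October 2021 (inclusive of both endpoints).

Occurrences land 20·i days after 25 June 2020 for i = 0, 1, 2, …
11 October 2020 is 108 days after the start; 108 ÷ 20 = 5 remainder 8; since the remainder is 8, round up to i = 6. First occurrence in the window: #7 on 23 October 2020 (6×20 = 120 days in).
30 October 2021 is 492 days after the start; 492 ÷ 20 = 24 remainder 12. Last occurrence in the window: #25 on 18 October 2021.
Occurrences #7 through #25: 19 in total.

19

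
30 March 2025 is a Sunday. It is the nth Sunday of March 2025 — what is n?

5th

Day 30 falls in week ⌈30/7⌉ of the month.
Days 1–7 hold the 1st Sunday, 8–14 the 2nd, 15–21 the 3rd, 22–28 the 4th, 29–31 the 5th.
30 is in the range for the 5th.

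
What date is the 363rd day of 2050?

January has 31 days (363 − 31 = 332 remain).
February has 28 days (332 − 28 = 304 remain).
March has 31 days (304 − 31 = 273 remain).
April has 30 days (273 − 30 = 243 remain).
May has 31 days (243 − 31 = 212 remain).
June has 30 days (212 − 30 = 182 remain).
July has 31 days (182 − 31 = 151 remain).
August has 31 days (151 − 31 = 120 remain).
September has 30 days (120 − 30 = 90 remain).
October has 31 days (90 − 31 = 59 remain).
November has 30 days (59 − 30 = 29 remain).
29 into December → December 29.

December 29, 2050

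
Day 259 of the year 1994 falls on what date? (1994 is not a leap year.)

Jan has 31 days (259 − 31 = 228 remain).
Feb has 28 days (228 − 28 = 200 remain).
Mar has 31 days (200 − 31 = 169 remain).
Apr has 30 days (169 − 30 = 139 remain).
May has 31 days (139 − 31 = 108 remain).
Jun has 30 days (108 − 30 = 78 remain).
Jul has 31 days (78 − 31 = 47 remain).
Aug has 31 days (47 − 31 = 16 remain).
16 into Sep → Sep 16.

Sep 16, 1994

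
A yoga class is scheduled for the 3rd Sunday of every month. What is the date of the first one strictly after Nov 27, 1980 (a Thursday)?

Dec 21, 1980

Nov 1980 starts on a Saturday; its first Sunday is the 2nd, so the 3rd Sunday is the 16th — Nov 16, 1980.
That is not after Nov 27, 1980, so look at Dec 1980.
Dec 1980 starts on a Monday; its first Sunday is the 7th, so the 3rd Sunday is the 21st — Dec 21, 1980.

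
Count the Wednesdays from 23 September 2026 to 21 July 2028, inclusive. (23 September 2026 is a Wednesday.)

23 September 2026 is a Wednesday; the first Wednesday on or after it is 23 September 2026.
From 23 September 2026 to 21 July 2028: 99 + 365 + 203 = 667 days (rest of 2026, 2027, to 21 July 2028 in 2028).
667 ÷ 7 = 95 full weeks with remainder 2, so 95 more Wednesdays after the first → 96.

96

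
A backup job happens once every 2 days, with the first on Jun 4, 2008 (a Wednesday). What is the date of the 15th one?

The 15th occurrence is 14 intervals after the first: 14 × 2 = 28 days after Jun 4, 2008.
Jun has 30 days — 26 days to the end of Jun leaves 2.
2 days into Jul → Jul 2, 2008.

Jul 2, 2008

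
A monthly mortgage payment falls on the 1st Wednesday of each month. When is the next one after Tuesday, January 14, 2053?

January 2053 starts on a Wednesday, so its 1st Wednesday is January 1, 2053.
That is not after January 14, 2053, so look at February 2053.
February 2053 starts on a Saturday, so its 1st Wednesday is February 5, 2053 (4 days in).

February 5, 2053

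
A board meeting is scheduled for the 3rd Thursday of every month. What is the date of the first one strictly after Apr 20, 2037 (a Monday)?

Apr 2037 starts on a Wednesday; its first Thursday is the 2nd, so the 3rd Thursday is the 16th — Apr 16, 2037.
That is not after Apr 20, 2037, so look at May 2037.
May 2037 starts on a Friday; its first Thursday is the 7th, so the 3rd Thursday is the 21st — May 21, 2037.

May 21, 2037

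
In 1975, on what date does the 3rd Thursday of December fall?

18 December 1975

December 1975 begins on a Monday, so the first Thursday is December 4 (3 days later).
The 3rd Thursday is 2 weeks later: 4 + 14 = 18.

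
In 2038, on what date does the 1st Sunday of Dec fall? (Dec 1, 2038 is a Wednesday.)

Dec 5, 2038

Dec 2038 begins on a Wednesday, so the first Sunday is Dec 5 (4 days later).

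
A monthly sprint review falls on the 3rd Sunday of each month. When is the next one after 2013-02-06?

2013-02-17

February 2013 starts on a Friday; its first Sunday is the 3rd, so the 3rd Sunday is the 17th — 2013-02-17.
2013-02-17 is after 2013-02-06, so that is the next one.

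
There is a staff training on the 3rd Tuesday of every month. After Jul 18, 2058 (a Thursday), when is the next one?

Aug 20, 2058

Jul 2058 starts on a Monday; its first Tuesday is the 2nd, so the 3rd Tuesday is the 16th — Jul 16, 2058.
That is not after Jul 18, 2058, so look at Aug 2058.
Aug 2058 starts on a Thursday; its first Tuesday is the 6th, so the 3rd Tuesday is the 20th — Aug 20, 2058.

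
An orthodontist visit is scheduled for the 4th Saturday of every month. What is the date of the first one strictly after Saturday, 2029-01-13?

January 2029 starts on a Monday; its first Saturday is the 6th, so the 4th Saturday is the 27th — 2029-01-27.
2029-01-27 is after 2029-01-13, so that is the next one.

2029-01-27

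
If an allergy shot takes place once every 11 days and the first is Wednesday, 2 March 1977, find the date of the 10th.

9 June 1977

The 10th occurrence is 9 intervals after the first: 9 × 11 = 99 days after 2 March 1977.
March has 31 days — 29 days to the end of March leaves 70.
April has 30 days (40 left).
May has 31 days (9 left).
9 days into June → 9 June 1977.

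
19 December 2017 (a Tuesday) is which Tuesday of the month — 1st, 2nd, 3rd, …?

3rd

Day 19 falls in week ⌈19/7⌉ of the month.
Days 1–7 hold the 1st Tuesday, 8–14 the 2nd, 15–21 the 3rd, 22–28 the 4th, 29–31 the 5th.
19 is in the range for the 3rd.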